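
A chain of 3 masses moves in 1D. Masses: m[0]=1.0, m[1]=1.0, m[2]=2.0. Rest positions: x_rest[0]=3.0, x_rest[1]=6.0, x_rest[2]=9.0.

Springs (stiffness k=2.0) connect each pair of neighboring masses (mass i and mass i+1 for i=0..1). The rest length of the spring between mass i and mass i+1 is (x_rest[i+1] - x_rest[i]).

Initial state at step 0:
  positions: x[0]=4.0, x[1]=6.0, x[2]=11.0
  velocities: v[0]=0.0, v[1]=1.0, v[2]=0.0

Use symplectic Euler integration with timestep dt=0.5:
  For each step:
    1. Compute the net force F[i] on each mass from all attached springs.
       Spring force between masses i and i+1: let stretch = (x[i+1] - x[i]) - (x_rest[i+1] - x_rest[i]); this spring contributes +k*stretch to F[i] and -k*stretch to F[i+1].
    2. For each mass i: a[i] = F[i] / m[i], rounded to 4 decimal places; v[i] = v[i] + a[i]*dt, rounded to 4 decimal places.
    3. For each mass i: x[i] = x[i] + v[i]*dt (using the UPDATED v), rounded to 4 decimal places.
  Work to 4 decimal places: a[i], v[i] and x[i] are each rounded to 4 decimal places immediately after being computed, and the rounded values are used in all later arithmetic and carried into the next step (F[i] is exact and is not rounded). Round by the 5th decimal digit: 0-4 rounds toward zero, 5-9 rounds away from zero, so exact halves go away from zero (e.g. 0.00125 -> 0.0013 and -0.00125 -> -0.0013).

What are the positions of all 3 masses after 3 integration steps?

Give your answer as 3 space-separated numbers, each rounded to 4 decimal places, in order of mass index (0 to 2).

Step 0: x=[4.0000 6.0000 11.0000] v=[0.0000 1.0000 0.0000]
Step 1: x=[3.5000 8.0000 10.5000] v=[-1.0000 4.0000 -1.0000]
Step 2: x=[3.7500 9.0000 10.1250] v=[0.5000 2.0000 -0.7500]
Step 3: x=[5.1250 7.9375 10.2188] v=[2.7500 -2.1250 0.1875]

Answer: 5.1250 7.9375 10.2188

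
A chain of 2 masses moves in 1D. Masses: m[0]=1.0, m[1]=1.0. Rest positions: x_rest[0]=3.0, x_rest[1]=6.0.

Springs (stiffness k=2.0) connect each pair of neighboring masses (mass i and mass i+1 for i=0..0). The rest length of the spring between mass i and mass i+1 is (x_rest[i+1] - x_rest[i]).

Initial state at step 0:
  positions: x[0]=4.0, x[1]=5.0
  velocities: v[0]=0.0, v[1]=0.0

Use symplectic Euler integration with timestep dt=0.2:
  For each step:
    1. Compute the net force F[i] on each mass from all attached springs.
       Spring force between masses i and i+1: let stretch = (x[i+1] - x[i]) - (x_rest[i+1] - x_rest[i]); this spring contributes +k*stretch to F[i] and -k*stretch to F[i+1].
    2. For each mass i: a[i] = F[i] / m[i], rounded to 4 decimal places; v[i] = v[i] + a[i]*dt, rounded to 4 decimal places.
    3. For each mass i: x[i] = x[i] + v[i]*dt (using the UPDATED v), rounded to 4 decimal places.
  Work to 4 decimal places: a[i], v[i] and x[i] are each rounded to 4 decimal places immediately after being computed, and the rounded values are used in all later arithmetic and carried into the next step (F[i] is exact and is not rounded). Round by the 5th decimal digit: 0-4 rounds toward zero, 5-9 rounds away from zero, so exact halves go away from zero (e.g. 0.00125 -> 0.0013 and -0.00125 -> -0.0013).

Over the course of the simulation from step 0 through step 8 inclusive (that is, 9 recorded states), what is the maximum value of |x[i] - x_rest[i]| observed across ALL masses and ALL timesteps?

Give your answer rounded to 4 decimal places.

Answer: 1.0131

Derivation:
Step 0: x=[4.0000 5.0000] v=[0.0000 0.0000]
Step 1: x=[3.8400 5.1600] v=[-0.8000 0.8000]
Step 2: x=[3.5456 5.4544] v=[-1.4720 1.4720]
Step 3: x=[3.1639 5.8361] v=[-1.9085 1.9085]
Step 4: x=[2.7560 6.2440] v=[-2.0396 2.0396]
Step 5: x=[2.3871 6.6129] v=[-1.8444 1.8444]
Step 6: x=[2.1163 6.8837] v=[-1.3541 1.3541]
Step 7: x=[1.9869 7.0131] v=[-0.6471 0.6471]
Step 8: x=[2.0196 6.9804] v=[0.1634 -0.1634]
Max displacement = 1.0131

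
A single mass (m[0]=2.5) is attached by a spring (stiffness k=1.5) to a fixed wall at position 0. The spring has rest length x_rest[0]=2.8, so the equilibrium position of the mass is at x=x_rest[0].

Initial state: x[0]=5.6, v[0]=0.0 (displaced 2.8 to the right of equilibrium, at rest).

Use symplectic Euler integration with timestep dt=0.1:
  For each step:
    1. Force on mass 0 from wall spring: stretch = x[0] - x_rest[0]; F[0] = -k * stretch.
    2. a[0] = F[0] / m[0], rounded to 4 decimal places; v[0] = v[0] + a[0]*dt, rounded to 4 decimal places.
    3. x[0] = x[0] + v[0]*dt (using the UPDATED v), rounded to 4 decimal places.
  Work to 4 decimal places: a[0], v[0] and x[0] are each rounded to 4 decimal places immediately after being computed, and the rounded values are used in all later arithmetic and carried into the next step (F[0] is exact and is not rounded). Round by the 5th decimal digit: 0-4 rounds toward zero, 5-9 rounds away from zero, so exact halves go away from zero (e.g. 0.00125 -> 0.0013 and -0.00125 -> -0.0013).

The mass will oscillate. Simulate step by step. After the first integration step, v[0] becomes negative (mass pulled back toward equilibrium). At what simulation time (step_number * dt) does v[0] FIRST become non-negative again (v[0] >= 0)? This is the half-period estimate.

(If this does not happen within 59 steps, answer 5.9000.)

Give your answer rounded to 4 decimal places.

Answer: 4.1000

Derivation:
Step 0: x=[5.6000] v=[0.0000]
Step 1: x=[5.5832] v=[-0.1680]
Step 2: x=[5.5497] v=[-0.3350]
Step 3: x=[5.4997] v=[-0.5000]
Step 4: x=[5.4335] v=[-0.6620]
Step 5: x=[5.3515] v=[-0.8200]
Step 6: x=[5.2542] v=[-0.9731]
Step 7: x=[5.1422] v=[-1.1204]
Step 8: x=[5.0161] v=[-1.2609]
Step 9: x=[4.8767] v=[-1.3939]
Step 10: x=[4.7249] v=[-1.5185]
Step 11: x=[4.5615] v=[-1.6340]
Step 12: x=[4.3875] v=[-1.7397]
Step 13: x=[4.2040] v=[-1.8350]
Step 14: x=[4.0121] v=[-1.9192]
Step 15: x=[3.8129] v=[-1.9919]
Step 16: x=[3.6076] v=[-2.0527]
Step 17: x=[3.3975] v=[-2.1012]
Step 18: x=[3.1838] v=[-2.1371]
Step 19: x=[2.9678] v=[-2.1601]
Step 20: x=[2.7508] v=[-2.1702]
Step 21: x=[2.5341] v=[-2.1673]
Step 22: x=[2.3190] v=[-2.1514]
Step 23: x=[2.1068] v=[-2.1225]
Step 24: x=[1.8987] v=[-2.0809]
Step 25: x=[1.6960] v=[-2.0268]
Step 26: x=[1.4999] v=[-1.9606]
Step 27: x=[1.3116] v=[-1.8826]
Step 28: x=[1.1323] v=[-1.7933]
Step 29: x=[0.9630] v=[-1.6932]
Step 30: x=[0.8047] v=[-1.5830]
Step 31: x=[0.6584] v=[-1.4633]
Step 32: x=[0.5249] v=[-1.3348]
Step 33: x=[0.4051] v=[-1.1983]
Step 34: x=[0.2996] v=[-1.0546]
Step 35: x=[0.2091] v=[-0.9046]
Step 36: x=[0.1342] v=[-0.7492]
Step 37: x=[0.0753] v=[-0.5893]
Step 38: x=[0.0327] v=[-0.4258]
Step 39: x=[0.0067] v=[-0.2598]
Step 40: x=[-0.0025] v=[-0.0922]
Step 41: x=[0.0051] v=[0.0760]
First v>=0 after going negative at step 41, time=4.1000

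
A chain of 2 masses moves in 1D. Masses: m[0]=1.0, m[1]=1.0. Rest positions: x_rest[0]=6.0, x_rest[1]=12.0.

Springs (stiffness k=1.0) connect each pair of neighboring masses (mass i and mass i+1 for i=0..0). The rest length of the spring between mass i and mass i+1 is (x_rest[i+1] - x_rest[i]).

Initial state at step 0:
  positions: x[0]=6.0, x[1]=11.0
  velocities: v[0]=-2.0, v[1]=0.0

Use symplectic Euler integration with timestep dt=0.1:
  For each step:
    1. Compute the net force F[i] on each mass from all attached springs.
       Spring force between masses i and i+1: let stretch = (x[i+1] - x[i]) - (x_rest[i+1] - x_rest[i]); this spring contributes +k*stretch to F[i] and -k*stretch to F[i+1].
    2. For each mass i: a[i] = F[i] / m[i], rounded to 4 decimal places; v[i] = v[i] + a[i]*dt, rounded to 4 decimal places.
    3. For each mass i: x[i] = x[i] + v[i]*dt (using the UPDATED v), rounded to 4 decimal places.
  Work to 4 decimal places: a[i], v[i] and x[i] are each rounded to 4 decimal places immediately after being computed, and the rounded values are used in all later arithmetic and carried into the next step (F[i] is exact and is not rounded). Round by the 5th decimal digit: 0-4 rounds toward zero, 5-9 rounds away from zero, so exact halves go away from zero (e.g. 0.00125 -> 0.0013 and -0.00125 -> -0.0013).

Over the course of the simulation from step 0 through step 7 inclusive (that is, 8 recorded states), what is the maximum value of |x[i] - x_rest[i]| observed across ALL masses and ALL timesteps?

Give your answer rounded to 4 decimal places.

Step 0: x=[6.0000 11.0000] v=[-2.0000 0.0000]
Step 1: x=[5.7900 11.0100] v=[-2.1000 0.1000]
Step 2: x=[5.5722 11.0278] v=[-2.1780 0.1780]
Step 3: x=[5.3490 11.0510] v=[-2.2324 0.2324]
Step 4: x=[5.1228 11.0772] v=[-2.2622 0.2622]
Step 5: x=[4.8961 11.1039] v=[-2.2668 0.2668]
Step 6: x=[4.6715 11.1285] v=[-2.2460 0.2460]
Step 7: x=[4.4515 11.1485] v=[-2.2003 0.2003]
Max displacement = 1.5485

Answer: 1.5485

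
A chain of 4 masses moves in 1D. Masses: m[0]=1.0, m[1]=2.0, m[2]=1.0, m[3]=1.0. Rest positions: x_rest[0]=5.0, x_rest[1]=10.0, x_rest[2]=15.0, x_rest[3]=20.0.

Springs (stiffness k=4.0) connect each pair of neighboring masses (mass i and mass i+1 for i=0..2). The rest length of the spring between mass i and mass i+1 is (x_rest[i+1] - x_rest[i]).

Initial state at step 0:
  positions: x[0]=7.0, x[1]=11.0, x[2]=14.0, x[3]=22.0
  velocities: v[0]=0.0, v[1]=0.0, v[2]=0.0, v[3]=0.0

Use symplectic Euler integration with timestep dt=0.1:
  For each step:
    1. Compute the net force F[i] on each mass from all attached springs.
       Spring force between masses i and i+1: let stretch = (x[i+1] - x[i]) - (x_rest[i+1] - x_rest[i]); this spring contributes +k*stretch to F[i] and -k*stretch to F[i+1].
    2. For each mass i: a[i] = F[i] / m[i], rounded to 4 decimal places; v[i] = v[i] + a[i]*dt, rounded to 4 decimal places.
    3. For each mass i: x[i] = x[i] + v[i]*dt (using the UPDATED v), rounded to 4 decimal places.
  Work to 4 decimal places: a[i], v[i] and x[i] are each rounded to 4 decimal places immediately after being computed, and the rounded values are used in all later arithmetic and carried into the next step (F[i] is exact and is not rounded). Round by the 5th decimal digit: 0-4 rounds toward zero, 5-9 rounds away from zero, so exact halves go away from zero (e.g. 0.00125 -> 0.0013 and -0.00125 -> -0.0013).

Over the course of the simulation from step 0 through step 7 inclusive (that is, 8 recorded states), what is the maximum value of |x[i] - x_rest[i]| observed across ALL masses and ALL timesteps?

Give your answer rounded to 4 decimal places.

Answer: 2.3398

Derivation:
Step 0: x=[7.0000 11.0000 14.0000 22.0000] v=[0.0000 0.0000 0.0000 0.0000]
Step 1: x=[6.9600 10.9800 14.2000 21.8800] v=[-0.4000 -0.2000 2.0000 -1.2000]
Step 2: x=[6.8808 10.9440 14.5784 21.6528] v=[-0.7920 -0.3600 3.7840 -2.2720]
Step 3: x=[6.7641 10.8994 15.0944 21.3426] v=[-1.1667 -0.4458 5.1600 -3.1018]
Step 4: x=[6.6128 10.8560 15.6925 20.9825] v=[-1.5126 -0.4339 5.9813 -3.6011]
Step 5: x=[6.4313 10.8245 16.3088 20.6108] v=[-1.8153 -0.3152 6.1627 -3.7171]
Step 6: x=[6.2255 10.8148 16.8778 20.2670] v=[-2.0580 -0.0970 5.6898 -3.4379]
Step 7: x=[6.0033 10.8346 17.3398 19.9876] v=[-2.2223 0.1977 4.6203 -2.7936]
Max displacement = 2.3398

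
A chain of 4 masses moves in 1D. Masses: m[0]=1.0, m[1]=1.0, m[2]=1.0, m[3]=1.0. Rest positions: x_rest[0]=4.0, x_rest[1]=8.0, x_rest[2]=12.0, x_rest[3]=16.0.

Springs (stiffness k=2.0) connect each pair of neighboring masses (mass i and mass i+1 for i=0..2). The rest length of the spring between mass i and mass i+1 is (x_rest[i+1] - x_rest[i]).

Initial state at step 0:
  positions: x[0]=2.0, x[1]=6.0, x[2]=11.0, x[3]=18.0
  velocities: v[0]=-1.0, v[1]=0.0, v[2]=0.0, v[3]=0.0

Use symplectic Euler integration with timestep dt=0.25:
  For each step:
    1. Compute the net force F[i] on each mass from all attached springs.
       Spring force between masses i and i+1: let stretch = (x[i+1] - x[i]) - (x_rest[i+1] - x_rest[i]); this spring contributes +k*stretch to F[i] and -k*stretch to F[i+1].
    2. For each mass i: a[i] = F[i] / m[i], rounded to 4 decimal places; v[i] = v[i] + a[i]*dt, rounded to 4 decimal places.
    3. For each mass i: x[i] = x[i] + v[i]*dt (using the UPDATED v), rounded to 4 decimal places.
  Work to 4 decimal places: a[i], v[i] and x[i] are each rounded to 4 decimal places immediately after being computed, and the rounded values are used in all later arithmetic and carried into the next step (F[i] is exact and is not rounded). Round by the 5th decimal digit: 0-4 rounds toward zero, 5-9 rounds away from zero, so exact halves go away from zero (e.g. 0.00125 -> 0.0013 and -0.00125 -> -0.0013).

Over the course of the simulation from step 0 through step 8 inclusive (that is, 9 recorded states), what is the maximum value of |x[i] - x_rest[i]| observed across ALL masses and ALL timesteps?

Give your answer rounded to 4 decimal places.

Answer: 2.5566

Derivation:
Step 0: x=[2.0000 6.0000 11.0000 18.0000] v=[-1.0000 0.0000 0.0000 0.0000]
Step 1: x=[1.7500 6.1250 11.2500 17.6250] v=[-1.0000 0.5000 1.0000 -1.5000]
Step 2: x=[1.5469 6.3438 11.6563 16.9531] v=[-0.8125 0.8750 1.6250 -2.6875]
Step 3: x=[1.4434 6.6270 12.0606 16.1191] v=[-0.4141 1.1328 1.6172 -3.3359]
Step 4: x=[1.4878 6.9415 12.2930 15.2778] v=[0.1777 1.2578 0.9297 -3.3652]
Step 5: x=[1.7140 7.2432 12.2296 14.5634] v=[0.9046 1.2067 -0.2537 -2.8576]
Step 6: x=[2.1313 7.4770 11.8346 14.0573] v=[1.6692 0.9353 -1.5800 -2.0245]
Step 7: x=[2.7168 7.5873 11.1727 13.7733] v=[2.3421 0.4413 -2.6475 -1.1359]
Step 8: x=[3.4112 7.5370 10.3877 13.6643] v=[2.7774 -0.2013 -3.1399 -0.4362]
Max displacement = 2.5566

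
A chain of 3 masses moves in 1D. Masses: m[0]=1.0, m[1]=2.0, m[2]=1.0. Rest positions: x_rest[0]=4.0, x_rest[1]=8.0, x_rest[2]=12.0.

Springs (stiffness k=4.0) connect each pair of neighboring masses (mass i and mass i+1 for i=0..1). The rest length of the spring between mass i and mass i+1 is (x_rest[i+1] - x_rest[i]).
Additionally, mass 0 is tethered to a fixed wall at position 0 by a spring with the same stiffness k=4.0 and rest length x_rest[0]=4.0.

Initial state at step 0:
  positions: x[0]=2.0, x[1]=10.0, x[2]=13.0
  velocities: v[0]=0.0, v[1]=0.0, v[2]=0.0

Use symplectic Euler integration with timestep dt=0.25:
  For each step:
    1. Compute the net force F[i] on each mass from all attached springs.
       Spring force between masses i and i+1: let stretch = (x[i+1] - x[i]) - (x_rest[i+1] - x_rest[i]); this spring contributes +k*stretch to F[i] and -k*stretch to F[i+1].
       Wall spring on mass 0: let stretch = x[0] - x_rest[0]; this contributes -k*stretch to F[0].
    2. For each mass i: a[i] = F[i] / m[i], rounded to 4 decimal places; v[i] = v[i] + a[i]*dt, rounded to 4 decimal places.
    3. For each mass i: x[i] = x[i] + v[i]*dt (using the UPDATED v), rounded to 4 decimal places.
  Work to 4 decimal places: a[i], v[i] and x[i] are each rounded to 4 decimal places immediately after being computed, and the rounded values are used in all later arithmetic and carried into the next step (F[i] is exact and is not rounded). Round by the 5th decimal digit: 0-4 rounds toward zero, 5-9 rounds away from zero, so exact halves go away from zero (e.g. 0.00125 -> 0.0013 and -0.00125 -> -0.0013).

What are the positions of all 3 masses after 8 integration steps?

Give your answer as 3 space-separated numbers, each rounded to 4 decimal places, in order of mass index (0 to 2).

Answer: 1.7083 8.8432 11.4323

Derivation:
Step 0: x=[2.0000 10.0000 13.0000] v=[0.0000 0.0000 0.0000]
Step 1: x=[3.5000 9.3750 13.2500] v=[6.0000 -2.5000 1.0000]
Step 2: x=[5.5938 8.5000 13.5313] v=[8.3750 -3.5000 1.1250]
Step 3: x=[7.0157 7.8906 13.5547] v=[5.6874 -2.4375 0.0937]
Step 4: x=[6.9024 7.8799 13.1621] v=[-0.4534 -0.0429 -1.5704]
Step 5: x=[5.3078 8.4073 12.4490] v=[-6.3783 2.1095 -2.8526]
Step 6: x=[3.1612 9.0525 11.7254] v=[-8.5866 2.5806 -2.8943]
Step 7: x=[1.6971 9.2954 11.3336] v=[-5.8565 0.9714 -1.5672]
Step 8: x=[1.7083 8.8432 11.4323] v=[0.0447 -1.8087 0.3946]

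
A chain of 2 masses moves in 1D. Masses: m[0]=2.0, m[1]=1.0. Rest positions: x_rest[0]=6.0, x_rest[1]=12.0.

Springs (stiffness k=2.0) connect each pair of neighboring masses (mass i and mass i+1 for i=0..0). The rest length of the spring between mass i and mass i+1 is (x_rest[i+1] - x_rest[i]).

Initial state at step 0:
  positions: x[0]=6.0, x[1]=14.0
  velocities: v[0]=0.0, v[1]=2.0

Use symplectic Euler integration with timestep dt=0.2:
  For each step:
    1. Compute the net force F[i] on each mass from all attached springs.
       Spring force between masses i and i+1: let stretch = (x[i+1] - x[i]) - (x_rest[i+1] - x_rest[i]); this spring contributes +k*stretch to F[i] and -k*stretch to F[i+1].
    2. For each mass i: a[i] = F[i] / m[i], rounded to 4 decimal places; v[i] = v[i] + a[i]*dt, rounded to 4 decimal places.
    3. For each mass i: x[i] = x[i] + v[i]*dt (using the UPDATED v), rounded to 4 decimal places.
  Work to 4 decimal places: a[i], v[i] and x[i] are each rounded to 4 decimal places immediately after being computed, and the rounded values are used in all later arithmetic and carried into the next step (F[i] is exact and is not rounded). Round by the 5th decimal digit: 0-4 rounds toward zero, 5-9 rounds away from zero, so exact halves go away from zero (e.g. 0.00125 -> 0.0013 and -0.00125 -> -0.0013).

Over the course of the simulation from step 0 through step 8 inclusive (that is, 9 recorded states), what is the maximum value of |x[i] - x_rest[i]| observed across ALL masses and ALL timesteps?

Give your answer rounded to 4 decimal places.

Answer: 2.3072

Derivation:
Step 0: x=[6.0000 14.0000] v=[0.0000 2.0000]
Step 1: x=[6.0800 14.2400] v=[0.4000 1.2000]
Step 2: x=[6.2464 14.3072] v=[0.8320 0.3360]
Step 3: x=[6.4952 14.2095] v=[1.2442 -0.4883]
Step 4: x=[6.8126 13.9747] v=[1.5871 -1.1740]
Step 5: x=[7.1765 13.6469] v=[1.8195 -1.6388]
Step 6: x=[7.5592 13.2815] v=[1.9136 -1.8270]
Step 7: x=[7.9308 12.9383] v=[1.8581 -1.7159]
Step 8: x=[8.2627 12.6745] v=[1.6596 -1.3189]
Max displacement = 2.3072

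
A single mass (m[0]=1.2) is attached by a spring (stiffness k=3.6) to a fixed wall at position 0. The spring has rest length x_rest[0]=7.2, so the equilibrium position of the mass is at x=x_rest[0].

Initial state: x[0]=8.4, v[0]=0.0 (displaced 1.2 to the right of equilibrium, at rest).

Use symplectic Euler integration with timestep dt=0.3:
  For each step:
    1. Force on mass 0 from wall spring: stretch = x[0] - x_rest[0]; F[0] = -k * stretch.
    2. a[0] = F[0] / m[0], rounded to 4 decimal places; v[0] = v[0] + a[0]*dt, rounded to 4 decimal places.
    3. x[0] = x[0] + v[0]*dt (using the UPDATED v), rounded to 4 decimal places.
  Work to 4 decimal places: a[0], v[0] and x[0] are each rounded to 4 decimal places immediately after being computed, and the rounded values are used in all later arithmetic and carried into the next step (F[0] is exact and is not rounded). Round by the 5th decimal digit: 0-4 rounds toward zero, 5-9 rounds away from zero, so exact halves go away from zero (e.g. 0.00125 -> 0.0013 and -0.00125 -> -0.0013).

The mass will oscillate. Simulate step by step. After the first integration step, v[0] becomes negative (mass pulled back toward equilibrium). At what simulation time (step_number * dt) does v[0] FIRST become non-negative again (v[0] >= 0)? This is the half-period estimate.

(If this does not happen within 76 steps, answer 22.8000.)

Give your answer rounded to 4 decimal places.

Answer: 1.8000

Derivation:
Step 0: x=[8.4000] v=[0.0000]
Step 1: x=[8.0760] v=[-1.0800]
Step 2: x=[7.5155] v=[-1.8684]
Step 3: x=[6.8698] v=[-2.1524]
Step 4: x=[6.3132] v=[-1.8552]
Step 5: x=[5.9961] v=[-1.0571]
Step 6: x=[6.0040] v=[0.0264]
First v>=0 after going negative at step 6, time=1.8000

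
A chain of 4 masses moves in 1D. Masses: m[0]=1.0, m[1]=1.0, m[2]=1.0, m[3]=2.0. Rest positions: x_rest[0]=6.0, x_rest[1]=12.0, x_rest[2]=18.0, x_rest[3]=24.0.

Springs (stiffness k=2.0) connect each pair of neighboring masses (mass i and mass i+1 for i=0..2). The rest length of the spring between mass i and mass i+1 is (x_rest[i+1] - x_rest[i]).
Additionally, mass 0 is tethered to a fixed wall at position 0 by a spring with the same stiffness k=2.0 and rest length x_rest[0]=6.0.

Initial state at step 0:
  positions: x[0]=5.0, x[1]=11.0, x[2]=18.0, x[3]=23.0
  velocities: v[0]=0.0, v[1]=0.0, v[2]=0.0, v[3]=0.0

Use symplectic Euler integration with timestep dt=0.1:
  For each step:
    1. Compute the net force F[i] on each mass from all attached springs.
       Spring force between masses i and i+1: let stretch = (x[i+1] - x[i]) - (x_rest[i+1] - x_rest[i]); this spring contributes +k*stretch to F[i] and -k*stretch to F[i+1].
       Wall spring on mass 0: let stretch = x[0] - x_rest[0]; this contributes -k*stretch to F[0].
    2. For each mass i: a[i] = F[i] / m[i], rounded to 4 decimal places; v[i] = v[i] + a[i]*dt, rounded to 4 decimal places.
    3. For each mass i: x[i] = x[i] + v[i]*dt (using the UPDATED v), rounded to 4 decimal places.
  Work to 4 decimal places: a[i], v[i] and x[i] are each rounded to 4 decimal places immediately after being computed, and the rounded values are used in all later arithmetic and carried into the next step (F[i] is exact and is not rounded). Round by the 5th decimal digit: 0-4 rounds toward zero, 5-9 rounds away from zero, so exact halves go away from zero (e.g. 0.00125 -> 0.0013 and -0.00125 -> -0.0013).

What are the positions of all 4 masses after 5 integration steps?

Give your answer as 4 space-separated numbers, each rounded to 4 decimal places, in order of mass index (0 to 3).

Step 0: x=[5.0000 11.0000 18.0000 23.0000] v=[0.0000 0.0000 0.0000 0.0000]
Step 1: x=[5.0200 11.0200 17.9600 23.0100] v=[0.2000 0.2000 -0.4000 0.1000]
Step 2: x=[5.0596 11.0588 17.8822 23.0295] v=[0.3960 0.3880 -0.7780 0.1950]
Step 3: x=[5.1180 11.1141 17.7709 23.0575] v=[0.5839 0.5528 -1.1132 0.2803]
Step 4: x=[5.1940 11.1826 17.6322 23.0927] v=[0.7595 0.6849 -1.3872 0.3516]
Step 5: x=[5.2858 11.2603 17.4737 23.1333] v=[0.9184 0.7771 -1.5850 0.4056]

Answer: 5.2858 11.2603 17.4737 23.1333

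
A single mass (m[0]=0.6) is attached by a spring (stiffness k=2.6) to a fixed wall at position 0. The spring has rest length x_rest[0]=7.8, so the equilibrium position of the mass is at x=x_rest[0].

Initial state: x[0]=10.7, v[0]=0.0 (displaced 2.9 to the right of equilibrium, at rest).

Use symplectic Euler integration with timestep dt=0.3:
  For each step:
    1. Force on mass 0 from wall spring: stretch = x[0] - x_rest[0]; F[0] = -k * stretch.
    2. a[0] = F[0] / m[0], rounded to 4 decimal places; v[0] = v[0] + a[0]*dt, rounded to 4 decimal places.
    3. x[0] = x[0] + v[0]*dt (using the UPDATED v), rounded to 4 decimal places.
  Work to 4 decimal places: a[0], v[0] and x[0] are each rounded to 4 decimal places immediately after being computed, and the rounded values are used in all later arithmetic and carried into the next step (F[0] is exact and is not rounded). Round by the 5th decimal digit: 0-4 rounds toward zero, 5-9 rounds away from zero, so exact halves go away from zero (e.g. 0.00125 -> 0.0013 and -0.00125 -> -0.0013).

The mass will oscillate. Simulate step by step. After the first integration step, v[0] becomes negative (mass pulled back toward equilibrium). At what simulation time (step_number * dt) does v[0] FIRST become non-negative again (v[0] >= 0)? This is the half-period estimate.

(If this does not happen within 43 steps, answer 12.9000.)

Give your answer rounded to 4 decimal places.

Answer: 1.5000

Derivation:
Step 0: x=[10.7000] v=[0.0000]
Step 1: x=[9.5690] v=[-3.7700]
Step 2: x=[7.7481] v=[-6.0697]
Step 3: x=[5.9474] v=[-6.0022]
Step 4: x=[4.8693] v=[-3.5938]
Step 5: x=[4.9341] v=[0.2161]
First v>=0 after going negative at step 5, time=1.5000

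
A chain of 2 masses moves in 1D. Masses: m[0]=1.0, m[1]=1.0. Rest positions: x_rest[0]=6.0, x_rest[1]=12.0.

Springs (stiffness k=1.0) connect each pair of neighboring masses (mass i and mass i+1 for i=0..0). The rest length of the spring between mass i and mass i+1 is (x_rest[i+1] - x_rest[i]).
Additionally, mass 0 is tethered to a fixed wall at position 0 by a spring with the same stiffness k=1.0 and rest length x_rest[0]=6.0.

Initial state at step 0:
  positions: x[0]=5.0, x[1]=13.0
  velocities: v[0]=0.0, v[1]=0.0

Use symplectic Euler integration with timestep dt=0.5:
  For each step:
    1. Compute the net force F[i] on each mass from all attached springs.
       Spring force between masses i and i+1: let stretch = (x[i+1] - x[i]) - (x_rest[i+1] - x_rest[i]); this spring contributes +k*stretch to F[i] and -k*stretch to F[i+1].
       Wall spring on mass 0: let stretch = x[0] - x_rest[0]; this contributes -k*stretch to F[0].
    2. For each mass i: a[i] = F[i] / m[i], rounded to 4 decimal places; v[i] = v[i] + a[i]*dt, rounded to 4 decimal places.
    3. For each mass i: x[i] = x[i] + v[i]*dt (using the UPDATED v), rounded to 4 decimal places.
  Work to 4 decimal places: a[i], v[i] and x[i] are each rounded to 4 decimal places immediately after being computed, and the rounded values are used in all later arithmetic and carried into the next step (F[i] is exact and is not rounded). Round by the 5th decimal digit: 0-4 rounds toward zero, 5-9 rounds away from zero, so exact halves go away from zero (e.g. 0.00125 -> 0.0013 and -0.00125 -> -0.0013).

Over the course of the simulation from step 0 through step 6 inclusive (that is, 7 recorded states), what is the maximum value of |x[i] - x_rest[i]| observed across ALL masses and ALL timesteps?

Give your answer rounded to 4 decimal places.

Answer: 1.3282

Derivation:
Step 0: x=[5.0000 13.0000] v=[0.0000 0.0000]
Step 1: x=[5.7500 12.5000] v=[1.5000 -1.0000]
Step 2: x=[6.7500 11.8125] v=[2.0000 -1.3750]
Step 3: x=[7.3282 11.3594] v=[1.1563 -0.9063]
Step 4: x=[7.0821 11.3985] v=[-0.4922 0.0781]
Step 5: x=[6.1446 11.8585] v=[-1.8751 0.9199]
Step 6: x=[5.0994 12.3900] v=[-2.0905 1.0630]
Max displacement = 1.3282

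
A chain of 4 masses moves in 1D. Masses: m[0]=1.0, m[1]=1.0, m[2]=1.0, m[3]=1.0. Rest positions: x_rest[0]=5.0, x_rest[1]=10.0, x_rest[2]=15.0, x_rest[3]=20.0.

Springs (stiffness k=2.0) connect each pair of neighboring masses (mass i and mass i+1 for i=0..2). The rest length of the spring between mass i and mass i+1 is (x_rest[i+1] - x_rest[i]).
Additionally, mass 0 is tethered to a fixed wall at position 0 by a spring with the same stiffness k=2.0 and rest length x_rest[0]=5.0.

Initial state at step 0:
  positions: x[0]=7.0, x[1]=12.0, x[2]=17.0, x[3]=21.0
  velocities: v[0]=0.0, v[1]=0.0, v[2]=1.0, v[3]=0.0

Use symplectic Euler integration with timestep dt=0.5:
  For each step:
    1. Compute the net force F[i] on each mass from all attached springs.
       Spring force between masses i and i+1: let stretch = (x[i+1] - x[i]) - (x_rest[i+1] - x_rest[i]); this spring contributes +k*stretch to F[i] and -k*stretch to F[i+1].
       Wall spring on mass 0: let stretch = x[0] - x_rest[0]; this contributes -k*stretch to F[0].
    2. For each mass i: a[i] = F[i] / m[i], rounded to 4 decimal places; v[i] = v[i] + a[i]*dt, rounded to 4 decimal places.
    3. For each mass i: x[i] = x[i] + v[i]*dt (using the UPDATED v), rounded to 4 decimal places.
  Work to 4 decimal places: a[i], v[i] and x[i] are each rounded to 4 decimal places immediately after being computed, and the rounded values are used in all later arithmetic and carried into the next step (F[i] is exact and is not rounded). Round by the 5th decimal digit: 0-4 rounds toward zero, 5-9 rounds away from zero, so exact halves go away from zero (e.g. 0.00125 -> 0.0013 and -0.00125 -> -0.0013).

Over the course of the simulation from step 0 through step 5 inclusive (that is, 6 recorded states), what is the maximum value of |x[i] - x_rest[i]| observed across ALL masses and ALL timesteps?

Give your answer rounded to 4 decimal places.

Step 0: x=[7.0000 12.0000 17.0000 21.0000] v=[0.0000 0.0000 1.0000 0.0000]
Step 1: x=[6.0000 12.0000 17.0000 21.5000] v=[-2.0000 0.0000 0.0000 1.0000]
Step 2: x=[5.0000 11.5000 16.7500 22.2500] v=[-2.0000 -1.0000 -0.5000 1.5000]
Step 3: x=[4.7500 10.3750 16.6250 22.7500] v=[-0.5000 -2.2500 -0.2500 1.0000]
Step 4: x=[4.9375 9.5625 16.4375 22.6875] v=[0.3750 -1.6250 -0.3750 -0.1250]
Step 5: x=[4.9688 9.8750 15.9375 22.0000] v=[0.0625 0.6250 -1.0000 -1.3750]
Max displacement = 2.7500

Answer: 2.7500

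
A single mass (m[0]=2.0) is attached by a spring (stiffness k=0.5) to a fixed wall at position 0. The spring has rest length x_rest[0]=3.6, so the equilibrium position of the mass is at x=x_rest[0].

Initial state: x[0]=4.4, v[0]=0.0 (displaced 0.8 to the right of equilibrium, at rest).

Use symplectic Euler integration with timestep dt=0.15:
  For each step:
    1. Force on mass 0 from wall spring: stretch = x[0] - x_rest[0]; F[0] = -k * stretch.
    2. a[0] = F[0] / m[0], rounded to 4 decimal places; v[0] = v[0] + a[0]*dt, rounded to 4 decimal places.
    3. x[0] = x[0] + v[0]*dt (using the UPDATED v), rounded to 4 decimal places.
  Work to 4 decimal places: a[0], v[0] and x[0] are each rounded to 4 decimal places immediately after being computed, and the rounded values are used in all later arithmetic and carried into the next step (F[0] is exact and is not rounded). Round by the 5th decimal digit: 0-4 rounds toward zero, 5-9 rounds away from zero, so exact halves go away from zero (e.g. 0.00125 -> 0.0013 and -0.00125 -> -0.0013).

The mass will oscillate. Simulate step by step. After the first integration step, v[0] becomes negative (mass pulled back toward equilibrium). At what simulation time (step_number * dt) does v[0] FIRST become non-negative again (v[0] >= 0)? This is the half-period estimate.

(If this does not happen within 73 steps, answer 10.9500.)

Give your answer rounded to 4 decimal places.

Step 0: x=[4.4000] v=[0.0000]
Step 1: x=[4.3955] v=[-0.0300]
Step 2: x=[4.3865] v=[-0.0598]
Step 3: x=[4.3731] v=[-0.0893]
Step 4: x=[4.3554] v=[-0.1183]
Step 5: x=[4.3334] v=[-0.1466]
Step 6: x=[4.3073] v=[-0.1741]
Step 7: x=[4.2772] v=[-0.2006]
Step 8: x=[4.2433] v=[-0.2260]
Step 9: x=[4.2058] v=[-0.2501]
Step 10: x=[4.1649] v=[-0.2728]
Step 11: x=[4.1208] v=[-0.2940]
Step 12: x=[4.0738] v=[-0.3135]
Step 13: x=[4.0241] v=[-0.3313]
Step 14: x=[3.9720] v=[-0.3472]
Step 15: x=[3.9178] v=[-0.3612]
Step 16: x=[3.8618] v=[-0.3731]
Step 17: x=[3.8044] v=[-0.3829]
Step 18: x=[3.7458] v=[-0.3906]
Step 19: x=[3.6864] v=[-0.3961]
Step 20: x=[3.6265] v=[-0.3993]
Step 21: x=[3.5665] v=[-0.4003]
Step 22: x=[3.5067] v=[-0.3990]
Step 23: x=[3.4474] v=[-0.3955]
Step 24: x=[3.3889] v=[-0.3898]
Step 25: x=[3.3316] v=[-0.3819]
Step 26: x=[3.2758] v=[-0.3718]
Step 27: x=[3.2219] v=[-0.3596]
Step 28: x=[3.1701] v=[-0.3454]
Step 29: x=[3.1207] v=[-0.3293]
Step 30: x=[3.0740] v=[-0.3113]
Step 31: x=[3.0303] v=[-0.2916]
Step 32: x=[2.9898] v=[-0.2702]
Step 33: x=[2.9527] v=[-0.2473]
Step 34: x=[2.9193] v=[-0.2230]
Step 35: x=[2.8897] v=[-0.1975]
Step 36: x=[2.8641] v=[-0.1709]
Step 37: x=[2.8426] v=[-0.1433]
Step 38: x=[2.8254] v=[-0.1149]
Step 39: x=[2.8125] v=[-0.0858]
Step 40: x=[2.8041] v=[-0.0563]
Step 41: x=[2.8001] v=[-0.0265]
Step 42: x=[2.8006] v=[0.0035]
First v>=0 after going negative at step 42, time=6.3000

Answer: 6.3000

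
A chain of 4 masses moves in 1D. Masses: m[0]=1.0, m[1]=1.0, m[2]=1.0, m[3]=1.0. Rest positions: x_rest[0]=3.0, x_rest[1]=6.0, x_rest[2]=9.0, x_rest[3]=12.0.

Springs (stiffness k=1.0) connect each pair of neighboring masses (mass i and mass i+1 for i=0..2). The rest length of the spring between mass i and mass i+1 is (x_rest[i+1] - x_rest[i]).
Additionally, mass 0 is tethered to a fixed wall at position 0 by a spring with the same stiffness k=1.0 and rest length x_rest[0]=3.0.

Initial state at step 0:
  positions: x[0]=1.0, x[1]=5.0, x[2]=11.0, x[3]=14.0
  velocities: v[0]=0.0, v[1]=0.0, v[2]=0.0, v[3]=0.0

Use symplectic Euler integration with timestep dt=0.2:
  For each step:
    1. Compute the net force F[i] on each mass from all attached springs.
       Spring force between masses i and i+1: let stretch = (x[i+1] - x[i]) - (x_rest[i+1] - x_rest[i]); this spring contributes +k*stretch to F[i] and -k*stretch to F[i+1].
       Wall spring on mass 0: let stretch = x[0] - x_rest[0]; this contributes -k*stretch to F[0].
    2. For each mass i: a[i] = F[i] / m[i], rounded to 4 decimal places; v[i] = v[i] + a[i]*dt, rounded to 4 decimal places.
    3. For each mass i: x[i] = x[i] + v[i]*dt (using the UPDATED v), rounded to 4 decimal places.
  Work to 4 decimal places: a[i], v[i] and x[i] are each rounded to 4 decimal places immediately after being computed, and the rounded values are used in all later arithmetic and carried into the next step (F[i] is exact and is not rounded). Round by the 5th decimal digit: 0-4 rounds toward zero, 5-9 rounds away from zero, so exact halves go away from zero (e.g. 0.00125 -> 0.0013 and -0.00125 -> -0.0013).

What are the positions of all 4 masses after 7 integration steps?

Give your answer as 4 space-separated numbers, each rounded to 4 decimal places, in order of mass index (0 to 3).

Step 0: x=[1.0000 5.0000 11.0000 14.0000] v=[0.0000 0.0000 0.0000 0.0000]
Step 1: x=[1.1200 5.0800 10.8800 14.0000] v=[0.6000 0.4000 -0.6000 0.0000]
Step 2: x=[1.3536 5.2336 10.6528 13.9952] v=[1.1680 0.7680 -1.1360 -0.0240]
Step 3: x=[1.6883 5.4488 10.3425 13.9767] v=[1.6733 1.0758 -1.5514 -0.0925]
Step 4: x=[2.1058 5.7093 9.9818 13.9328] v=[2.0877 1.3024 -1.8033 -0.2193]
Step 5: x=[2.5832 5.9965 9.6083 13.8509] v=[2.3872 1.4362 -1.8676 -0.4095]
Step 6: x=[3.0938 6.2917 9.2600 13.7193] v=[2.5532 1.4759 -1.7414 -0.6580]
Step 7: x=[3.6086 6.5777 8.9714 13.5293] v=[2.5740 1.4300 -1.4432 -0.9499]

Answer: 3.6086 6.5777 8.9714 13.5293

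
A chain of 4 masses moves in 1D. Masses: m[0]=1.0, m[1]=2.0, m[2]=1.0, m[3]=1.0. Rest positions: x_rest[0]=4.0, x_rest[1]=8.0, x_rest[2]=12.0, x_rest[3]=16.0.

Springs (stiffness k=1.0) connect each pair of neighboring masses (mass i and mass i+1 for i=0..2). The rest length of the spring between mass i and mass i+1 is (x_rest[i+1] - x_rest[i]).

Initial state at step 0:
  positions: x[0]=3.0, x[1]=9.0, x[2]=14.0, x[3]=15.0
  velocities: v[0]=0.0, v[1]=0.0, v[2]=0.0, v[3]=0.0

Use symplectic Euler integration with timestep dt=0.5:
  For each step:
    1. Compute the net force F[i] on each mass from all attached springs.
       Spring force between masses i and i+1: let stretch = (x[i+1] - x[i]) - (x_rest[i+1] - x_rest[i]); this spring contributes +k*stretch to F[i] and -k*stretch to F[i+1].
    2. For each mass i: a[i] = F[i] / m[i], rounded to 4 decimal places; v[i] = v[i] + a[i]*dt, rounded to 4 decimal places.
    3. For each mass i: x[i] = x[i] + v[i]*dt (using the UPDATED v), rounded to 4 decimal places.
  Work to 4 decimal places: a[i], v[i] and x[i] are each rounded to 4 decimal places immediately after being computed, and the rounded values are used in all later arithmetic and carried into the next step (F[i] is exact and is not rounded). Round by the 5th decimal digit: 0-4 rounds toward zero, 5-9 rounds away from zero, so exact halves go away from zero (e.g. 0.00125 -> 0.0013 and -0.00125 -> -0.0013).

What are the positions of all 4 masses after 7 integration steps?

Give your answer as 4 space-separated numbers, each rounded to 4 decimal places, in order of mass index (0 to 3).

Step 0: x=[3.0000 9.0000 14.0000 15.0000] v=[0.0000 0.0000 0.0000 0.0000]
Step 1: x=[3.5000 8.8750 13.0000 15.7500] v=[1.0000 -0.2500 -2.0000 1.5000]
Step 2: x=[4.3438 8.5938 11.6563 16.8125] v=[1.6875 -0.5625 -2.6875 2.1250]
Step 3: x=[5.2501 8.1641 10.8360 17.5860] v=[1.8125 -0.8594 -1.6407 1.5469]
Step 4: x=[5.8849 7.7041 11.0352 17.6720] v=[1.2695 -0.9200 0.3984 0.1719]
Step 5: x=[5.9745 7.4331 12.0609 17.0988] v=[0.1791 -0.5420 2.0513 -1.1465]
Step 6: x=[5.4287 7.5583 13.1891 16.2661] v=[-1.0916 0.2503 2.2564 -1.6655]
Step 7: x=[4.4153 8.1211 13.6789 15.6641] v=[-2.0268 1.1256 0.9795 -1.2040]

Answer: 4.4153 8.1211 13.6789 15.6641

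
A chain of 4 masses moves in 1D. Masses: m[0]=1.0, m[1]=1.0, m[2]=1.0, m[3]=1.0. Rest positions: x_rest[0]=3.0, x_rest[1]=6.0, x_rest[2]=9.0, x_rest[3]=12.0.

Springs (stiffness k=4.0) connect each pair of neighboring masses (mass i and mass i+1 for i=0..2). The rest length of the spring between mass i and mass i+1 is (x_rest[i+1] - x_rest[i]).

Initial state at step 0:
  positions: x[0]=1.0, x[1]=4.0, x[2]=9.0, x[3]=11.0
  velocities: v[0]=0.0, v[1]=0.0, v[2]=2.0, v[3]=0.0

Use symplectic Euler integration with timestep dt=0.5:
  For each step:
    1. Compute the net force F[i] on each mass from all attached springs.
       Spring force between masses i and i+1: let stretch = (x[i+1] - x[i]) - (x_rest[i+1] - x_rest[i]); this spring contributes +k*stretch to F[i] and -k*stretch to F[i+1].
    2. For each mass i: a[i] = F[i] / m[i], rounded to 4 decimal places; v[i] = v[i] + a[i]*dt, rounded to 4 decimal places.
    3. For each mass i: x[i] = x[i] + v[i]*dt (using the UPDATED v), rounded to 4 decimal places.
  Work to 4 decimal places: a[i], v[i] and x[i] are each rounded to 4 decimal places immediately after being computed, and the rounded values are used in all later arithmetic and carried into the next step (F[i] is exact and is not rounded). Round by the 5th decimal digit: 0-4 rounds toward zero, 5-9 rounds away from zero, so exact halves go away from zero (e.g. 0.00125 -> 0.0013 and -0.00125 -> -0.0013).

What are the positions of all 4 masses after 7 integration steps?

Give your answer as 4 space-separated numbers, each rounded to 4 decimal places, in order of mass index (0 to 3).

Answer: 3.0000 6.0000 10.0000 13.0000

Derivation:
Step 0: x=[1.0000 4.0000 9.0000 11.0000] v=[0.0000 0.0000 2.0000 0.0000]
Step 1: x=[1.0000 6.0000 7.0000 12.0000] v=[0.0000 4.0000 -4.0000 2.0000]
Step 2: x=[3.0000 4.0000 9.0000 11.0000] v=[4.0000 -4.0000 4.0000 -2.0000]
Step 3: x=[3.0000 6.0000 8.0000 11.0000] v=[0.0000 4.0000 -2.0000 0.0000]
Step 4: x=[3.0000 7.0000 8.0000 11.0000] v=[0.0000 2.0000 0.0000 0.0000]
Step 5: x=[4.0000 5.0000 10.0000 11.0000] v=[2.0000 -4.0000 4.0000 0.0000]
Step 6: x=[3.0000 7.0000 8.0000 13.0000] v=[-2.0000 4.0000 -4.0000 4.0000]
Step 7: x=[3.0000 6.0000 10.0000 13.0000] v=[0.0000 -2.0000 4.0000 0.0000]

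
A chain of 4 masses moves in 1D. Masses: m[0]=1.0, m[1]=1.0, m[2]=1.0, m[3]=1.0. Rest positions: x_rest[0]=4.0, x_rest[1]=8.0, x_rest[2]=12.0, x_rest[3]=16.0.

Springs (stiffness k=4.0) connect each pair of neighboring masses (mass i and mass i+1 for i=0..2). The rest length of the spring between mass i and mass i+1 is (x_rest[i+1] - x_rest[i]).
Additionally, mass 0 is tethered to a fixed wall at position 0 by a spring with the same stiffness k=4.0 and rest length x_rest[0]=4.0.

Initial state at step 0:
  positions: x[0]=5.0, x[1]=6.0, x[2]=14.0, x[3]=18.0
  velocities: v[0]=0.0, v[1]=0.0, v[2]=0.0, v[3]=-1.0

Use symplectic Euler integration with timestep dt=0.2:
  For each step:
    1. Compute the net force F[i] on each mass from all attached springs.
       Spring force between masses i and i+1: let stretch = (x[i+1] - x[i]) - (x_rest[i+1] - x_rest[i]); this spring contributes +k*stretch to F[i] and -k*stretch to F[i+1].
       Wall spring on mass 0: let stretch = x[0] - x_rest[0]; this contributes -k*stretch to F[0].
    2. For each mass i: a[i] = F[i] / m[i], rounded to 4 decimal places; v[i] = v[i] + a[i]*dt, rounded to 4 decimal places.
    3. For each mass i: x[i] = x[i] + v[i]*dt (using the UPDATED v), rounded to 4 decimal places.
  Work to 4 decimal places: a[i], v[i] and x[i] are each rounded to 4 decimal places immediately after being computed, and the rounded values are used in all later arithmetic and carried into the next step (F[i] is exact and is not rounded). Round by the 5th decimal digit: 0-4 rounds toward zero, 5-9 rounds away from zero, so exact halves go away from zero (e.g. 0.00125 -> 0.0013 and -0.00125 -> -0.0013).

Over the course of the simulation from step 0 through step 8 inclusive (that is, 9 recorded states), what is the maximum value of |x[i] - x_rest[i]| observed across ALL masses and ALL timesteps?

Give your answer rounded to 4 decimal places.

Answer: 2.6793

Derivation:
Step 0: x=[5.0000 6.0000 14.0000 18.0000] v=[0.0000 0.0000 0.0000 -1.0000]
Step 1: x=[4.3600 7.1200 13.3600 17.8000] v=[-3.2000 5.6000 -3.2000 -1.0000]
Step 2: x=[3.4640 8.7968 12.4320 17.5296] v=[-4.4800 8.3840 -4.6400 -1.3520]
Step 3: x=[2.8670 10.2020 11.7380 17.0836] v=[-2.9850 7.0259 -3.4701 -2.2301]
Step 4: x=[2.9849 10.6793 11.6535 16.4223] v=[0.5894 2.3867 -0.4224 -3.3066]
Step 5: x=[3.8563 10.0814 12.1762 15.6380] v=[4.3570 -2.9895 2.6133 -3.9216]
Step 6: x=[5.1067 8.8227 12.9176 14.9398] v=[6.2520 -6.2937 3.7069 -3.4910]
Step 7: x=[6.1346 7.6246 13.3273 14.5580] v=[5.1394 -5.9906 2.0487 -1.9088]
Step 8: x=[6.4193 7.1005 13.0215 14.6193] v=[1.4237 -2.6204 -1.5289 0.3066]
Max displacement = 2.6793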